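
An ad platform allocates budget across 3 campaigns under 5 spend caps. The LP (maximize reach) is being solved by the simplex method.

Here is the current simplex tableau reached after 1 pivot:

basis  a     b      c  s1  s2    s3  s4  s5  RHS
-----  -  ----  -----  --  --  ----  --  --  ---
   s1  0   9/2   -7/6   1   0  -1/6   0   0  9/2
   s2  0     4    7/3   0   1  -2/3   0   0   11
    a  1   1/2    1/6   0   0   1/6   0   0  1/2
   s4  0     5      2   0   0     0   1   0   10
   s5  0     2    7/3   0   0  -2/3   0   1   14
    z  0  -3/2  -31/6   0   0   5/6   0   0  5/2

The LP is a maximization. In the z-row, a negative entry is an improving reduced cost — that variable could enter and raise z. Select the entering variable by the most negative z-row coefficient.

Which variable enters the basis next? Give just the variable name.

Objective-row coefficients: a: 0, b: -3/2, c: -31/6, s1: 0, s2: 0, s3: 5/6, s4: 0, s5: 0.
The most negative is -31/6 in column c, so c enters.

c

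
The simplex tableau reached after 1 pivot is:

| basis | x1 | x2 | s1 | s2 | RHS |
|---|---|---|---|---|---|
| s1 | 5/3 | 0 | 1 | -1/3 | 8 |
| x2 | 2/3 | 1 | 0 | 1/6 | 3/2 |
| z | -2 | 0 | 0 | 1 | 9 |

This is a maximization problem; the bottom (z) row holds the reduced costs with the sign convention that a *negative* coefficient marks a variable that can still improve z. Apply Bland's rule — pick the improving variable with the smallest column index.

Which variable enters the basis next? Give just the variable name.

x1

Objective-row coefficients: x1: -2, x2: 0, s1: 0, s2: 1.
Improving columns: x1. Bland's rule picks the smallest column index → x1.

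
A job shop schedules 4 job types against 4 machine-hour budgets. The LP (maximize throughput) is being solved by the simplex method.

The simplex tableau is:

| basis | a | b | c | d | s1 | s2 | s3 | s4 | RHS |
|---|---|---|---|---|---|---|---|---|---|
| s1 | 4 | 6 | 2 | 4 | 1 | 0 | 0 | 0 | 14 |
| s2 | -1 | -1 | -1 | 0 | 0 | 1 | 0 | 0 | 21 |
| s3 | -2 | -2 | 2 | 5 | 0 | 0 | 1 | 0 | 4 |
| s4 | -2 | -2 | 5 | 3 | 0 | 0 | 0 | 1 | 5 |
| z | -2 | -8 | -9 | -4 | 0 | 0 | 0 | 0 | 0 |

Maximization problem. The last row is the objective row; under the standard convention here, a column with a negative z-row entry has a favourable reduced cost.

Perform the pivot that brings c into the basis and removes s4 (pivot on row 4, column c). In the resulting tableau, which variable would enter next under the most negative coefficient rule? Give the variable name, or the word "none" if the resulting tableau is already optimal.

Pivot element 5. New z-row = old z-row − (-9)·(row 4/5).
Updated z-row coefficients: a: -28/5, b: -58/5, c: 0, d: 7/5, s1: 0, s2: 0, s3: 0, s4: 9/5.
The most negative is -58/5 in column b, so b would enter next.

b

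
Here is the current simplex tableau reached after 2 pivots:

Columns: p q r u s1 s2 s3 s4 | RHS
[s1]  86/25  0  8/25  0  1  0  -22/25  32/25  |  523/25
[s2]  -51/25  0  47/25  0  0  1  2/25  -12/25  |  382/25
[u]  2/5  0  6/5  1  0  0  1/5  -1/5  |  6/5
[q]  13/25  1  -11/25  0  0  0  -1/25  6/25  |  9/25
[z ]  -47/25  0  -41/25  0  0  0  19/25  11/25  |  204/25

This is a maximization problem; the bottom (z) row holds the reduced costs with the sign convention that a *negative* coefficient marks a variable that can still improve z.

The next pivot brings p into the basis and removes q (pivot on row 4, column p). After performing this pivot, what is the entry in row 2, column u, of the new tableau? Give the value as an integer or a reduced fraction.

0

Pivot element is row 4, column p: 13/25.
Normalize row 4: new (row 4, u) = 0/(13/25) = 0.
row 2 ← row 2 − (-51/25)·(new row 4): 0 − (-51/25)·0 = 0.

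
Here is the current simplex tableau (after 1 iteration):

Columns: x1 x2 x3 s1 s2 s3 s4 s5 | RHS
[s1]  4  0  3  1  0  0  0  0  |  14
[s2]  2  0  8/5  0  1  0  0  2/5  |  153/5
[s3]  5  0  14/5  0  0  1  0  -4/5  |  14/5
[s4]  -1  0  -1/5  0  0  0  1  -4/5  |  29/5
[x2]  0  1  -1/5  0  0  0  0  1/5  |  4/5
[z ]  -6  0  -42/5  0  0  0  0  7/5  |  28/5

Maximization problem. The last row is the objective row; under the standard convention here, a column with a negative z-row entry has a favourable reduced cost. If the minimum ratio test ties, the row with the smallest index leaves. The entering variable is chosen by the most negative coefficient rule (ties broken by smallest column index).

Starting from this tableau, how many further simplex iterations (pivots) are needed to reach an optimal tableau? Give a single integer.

pivot: x3 in, s3 out → z = 14
pivot: s5 in, x2 out → z = 21
No improving column remains; optimal.

2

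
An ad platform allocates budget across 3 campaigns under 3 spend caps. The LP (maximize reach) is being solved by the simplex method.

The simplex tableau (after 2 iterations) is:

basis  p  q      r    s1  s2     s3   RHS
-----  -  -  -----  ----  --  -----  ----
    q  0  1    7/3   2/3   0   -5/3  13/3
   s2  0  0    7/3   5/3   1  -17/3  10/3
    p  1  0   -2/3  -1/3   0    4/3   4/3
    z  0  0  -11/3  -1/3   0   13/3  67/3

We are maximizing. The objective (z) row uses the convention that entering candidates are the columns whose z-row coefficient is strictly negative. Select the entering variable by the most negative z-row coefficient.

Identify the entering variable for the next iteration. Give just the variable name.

r

Objective-row coefficients: p: 0, q: 0, r: -11/3, s1: -1/3, s2: 0, s3: 13/3.
The most negative is -11/3 in column r, so r enters.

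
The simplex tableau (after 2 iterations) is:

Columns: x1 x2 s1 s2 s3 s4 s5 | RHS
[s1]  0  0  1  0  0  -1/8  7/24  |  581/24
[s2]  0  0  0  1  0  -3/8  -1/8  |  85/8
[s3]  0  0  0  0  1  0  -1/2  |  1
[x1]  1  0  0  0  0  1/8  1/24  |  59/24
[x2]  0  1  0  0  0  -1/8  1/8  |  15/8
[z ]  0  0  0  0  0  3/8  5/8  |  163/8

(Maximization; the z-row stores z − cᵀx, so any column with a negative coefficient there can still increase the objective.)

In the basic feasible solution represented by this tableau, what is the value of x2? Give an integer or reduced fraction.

x2 is basic (row 5); its value is the RHS of that row: 15/8.

15/8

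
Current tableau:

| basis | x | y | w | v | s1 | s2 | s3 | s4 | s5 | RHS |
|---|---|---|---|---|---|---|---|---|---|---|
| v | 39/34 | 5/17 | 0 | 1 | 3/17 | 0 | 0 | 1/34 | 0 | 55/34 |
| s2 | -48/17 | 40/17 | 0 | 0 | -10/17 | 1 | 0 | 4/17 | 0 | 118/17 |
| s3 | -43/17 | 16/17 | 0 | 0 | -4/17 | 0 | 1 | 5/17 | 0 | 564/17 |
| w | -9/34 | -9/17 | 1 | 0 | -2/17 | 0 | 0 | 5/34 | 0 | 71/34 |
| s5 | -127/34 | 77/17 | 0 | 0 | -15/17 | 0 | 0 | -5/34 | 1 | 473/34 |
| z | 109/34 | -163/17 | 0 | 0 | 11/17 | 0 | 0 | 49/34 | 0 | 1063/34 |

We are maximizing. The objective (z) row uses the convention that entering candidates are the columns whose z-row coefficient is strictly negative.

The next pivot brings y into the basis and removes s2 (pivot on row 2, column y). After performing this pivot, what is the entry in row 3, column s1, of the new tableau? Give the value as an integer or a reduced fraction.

0

Pivot element is row 2, column y: 40/17.
Normalize row 2: new (row 2, s1) = (-10/17)/(40/17) = -1/4.
row 3 ← row 3 − (16/17)·(new row 2): -4/17 − (16/17)·(-1/4) = 0.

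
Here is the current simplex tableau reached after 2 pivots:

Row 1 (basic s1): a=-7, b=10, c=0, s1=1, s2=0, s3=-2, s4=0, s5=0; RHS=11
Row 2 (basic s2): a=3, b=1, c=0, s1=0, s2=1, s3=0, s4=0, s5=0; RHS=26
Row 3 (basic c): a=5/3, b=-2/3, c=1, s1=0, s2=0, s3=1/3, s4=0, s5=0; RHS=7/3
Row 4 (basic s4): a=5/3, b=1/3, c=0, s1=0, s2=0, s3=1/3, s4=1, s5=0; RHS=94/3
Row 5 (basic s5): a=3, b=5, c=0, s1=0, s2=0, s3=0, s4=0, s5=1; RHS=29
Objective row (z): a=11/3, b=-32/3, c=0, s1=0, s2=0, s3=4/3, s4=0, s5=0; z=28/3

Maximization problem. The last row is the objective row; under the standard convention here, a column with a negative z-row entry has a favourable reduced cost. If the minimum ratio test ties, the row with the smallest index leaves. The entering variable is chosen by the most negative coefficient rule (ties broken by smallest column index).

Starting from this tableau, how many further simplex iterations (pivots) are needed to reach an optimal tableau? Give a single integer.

3

pivot: b in, s1 out → z = 316/15
pivot: a in, c out → z = 277/9
pivot: s3 in, a out → z = 100/3
No improving column remains; optimal.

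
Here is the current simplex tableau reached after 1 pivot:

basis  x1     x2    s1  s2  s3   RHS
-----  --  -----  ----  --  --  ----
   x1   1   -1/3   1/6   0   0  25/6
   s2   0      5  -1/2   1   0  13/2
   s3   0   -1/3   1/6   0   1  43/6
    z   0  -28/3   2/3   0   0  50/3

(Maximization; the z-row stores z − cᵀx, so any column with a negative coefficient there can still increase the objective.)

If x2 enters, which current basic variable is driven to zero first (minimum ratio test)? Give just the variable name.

s2

Ratios: row 1 (x1): entry -1/3 ≤ 0, skip; row 2 (s2): (13/2)/5 = 13/10; row 3 (s3): entry -1/3 ≤ 0, skip.
Minimum ratio 13/10 is in the s2 row, so s2 leaves.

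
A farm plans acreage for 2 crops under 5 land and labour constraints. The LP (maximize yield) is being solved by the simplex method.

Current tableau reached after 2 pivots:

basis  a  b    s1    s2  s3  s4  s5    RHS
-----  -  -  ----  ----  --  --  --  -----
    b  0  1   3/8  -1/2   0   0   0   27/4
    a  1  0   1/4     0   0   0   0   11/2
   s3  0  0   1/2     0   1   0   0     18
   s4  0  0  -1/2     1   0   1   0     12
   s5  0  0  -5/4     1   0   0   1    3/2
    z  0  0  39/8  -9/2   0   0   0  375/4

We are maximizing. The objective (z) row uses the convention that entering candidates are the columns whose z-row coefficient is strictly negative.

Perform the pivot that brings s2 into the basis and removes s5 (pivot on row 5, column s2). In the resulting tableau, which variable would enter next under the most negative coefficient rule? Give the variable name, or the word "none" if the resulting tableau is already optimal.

s1

Pivot element 1. New z-row = old z-row − (-9/2)·(row 5/1).
Updated z-row coefficients: a: 0, b: 0, s1: -3/4, s2: 0, s3: 0, s4: 0, s5: 9/2.
The most negative is -3/4 in column s1, so s1 would enter next.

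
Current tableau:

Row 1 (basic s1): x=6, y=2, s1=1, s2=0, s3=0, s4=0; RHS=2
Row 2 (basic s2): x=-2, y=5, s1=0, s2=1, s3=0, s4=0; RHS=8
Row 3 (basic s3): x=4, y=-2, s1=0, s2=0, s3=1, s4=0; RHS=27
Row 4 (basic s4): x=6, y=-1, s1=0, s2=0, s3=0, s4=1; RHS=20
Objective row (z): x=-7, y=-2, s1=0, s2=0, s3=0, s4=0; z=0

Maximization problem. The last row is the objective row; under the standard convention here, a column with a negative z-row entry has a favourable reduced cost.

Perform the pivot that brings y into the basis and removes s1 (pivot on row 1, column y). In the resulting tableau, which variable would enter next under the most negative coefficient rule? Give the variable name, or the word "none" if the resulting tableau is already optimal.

Pivot element 2. New z-row = old z-row − (-2)·(row 1/2).
Updated z-row coefficients: x: -1, y: 0, s1: 1, s2: 0, s3: 0, s4: 0.
The most negative is -1 in column x, so x would enter next.

x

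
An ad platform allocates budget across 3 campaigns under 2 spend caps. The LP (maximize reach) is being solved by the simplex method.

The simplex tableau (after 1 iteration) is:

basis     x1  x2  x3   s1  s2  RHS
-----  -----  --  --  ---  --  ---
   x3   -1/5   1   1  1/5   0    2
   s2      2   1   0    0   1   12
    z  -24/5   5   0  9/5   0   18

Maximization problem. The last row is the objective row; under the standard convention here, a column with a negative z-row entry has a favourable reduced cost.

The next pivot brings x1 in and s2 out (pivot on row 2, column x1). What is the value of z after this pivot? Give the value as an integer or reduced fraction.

234/5

Minimum ratio for x1: 12/2 = 6.
z changes by −(z-row coeff of x1)·ratio = −(-24/5)·6 = 144/5.
New z = 18 + (144/5) = 234/5.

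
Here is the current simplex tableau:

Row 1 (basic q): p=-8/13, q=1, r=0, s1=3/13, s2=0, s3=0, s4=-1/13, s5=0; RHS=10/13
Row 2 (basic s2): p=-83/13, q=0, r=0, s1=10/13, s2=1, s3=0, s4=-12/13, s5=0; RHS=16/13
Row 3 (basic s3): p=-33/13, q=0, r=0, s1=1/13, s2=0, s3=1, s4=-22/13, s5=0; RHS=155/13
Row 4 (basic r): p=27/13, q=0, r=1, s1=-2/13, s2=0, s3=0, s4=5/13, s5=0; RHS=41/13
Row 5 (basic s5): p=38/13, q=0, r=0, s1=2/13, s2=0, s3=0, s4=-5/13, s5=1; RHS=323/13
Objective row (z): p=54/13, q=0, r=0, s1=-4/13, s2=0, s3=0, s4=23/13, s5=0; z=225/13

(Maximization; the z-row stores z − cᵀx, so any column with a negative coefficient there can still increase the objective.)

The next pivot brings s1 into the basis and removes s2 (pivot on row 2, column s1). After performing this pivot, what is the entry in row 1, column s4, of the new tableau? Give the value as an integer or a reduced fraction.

1/5

Pivot element is row 2, column s1: 10/13.
Normalize row 2: new (row 2, s4) = (-12/13)/(10/13) = -6/5.
row 1 ← row 1 − (3/13)·(new row 2): -1/13 − (3/13)·(-6/5) = 1/5.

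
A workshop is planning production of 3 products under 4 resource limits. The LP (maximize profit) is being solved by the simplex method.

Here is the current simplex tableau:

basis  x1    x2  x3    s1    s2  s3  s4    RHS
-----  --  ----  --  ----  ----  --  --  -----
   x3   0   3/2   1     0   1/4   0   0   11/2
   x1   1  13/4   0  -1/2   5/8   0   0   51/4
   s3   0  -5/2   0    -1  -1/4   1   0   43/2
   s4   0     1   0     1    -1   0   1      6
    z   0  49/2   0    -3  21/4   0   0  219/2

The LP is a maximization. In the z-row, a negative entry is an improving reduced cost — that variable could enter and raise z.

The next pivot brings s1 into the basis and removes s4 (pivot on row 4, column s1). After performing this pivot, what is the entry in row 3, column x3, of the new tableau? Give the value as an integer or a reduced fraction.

0

Pivot element is row 4, column s1: 1.
Normalize row 4: new (row 4, x3) = 0/1 = 0.
row 3 ← row 3 − (-1)·(new row 4): 0 − (-1)·0 = 0.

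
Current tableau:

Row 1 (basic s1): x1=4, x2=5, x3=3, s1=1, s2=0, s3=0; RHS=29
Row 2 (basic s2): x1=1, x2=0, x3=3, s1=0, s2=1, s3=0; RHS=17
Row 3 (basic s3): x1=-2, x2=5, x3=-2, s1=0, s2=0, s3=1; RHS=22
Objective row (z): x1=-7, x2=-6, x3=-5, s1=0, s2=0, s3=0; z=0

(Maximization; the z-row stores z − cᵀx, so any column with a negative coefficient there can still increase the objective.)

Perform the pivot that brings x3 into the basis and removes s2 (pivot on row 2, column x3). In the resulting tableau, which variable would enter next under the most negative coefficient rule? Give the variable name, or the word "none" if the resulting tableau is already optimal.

x2

Pivot element 3. New z-row = old z-row − (-5)·(row 2/3).
Updated z-row coefficients: x1: -16/3, x2: -6, x3: 0, s1: 0, s2: 5/3, s3: 0.
The most negative is -6 in column x2, so x2 would enter next.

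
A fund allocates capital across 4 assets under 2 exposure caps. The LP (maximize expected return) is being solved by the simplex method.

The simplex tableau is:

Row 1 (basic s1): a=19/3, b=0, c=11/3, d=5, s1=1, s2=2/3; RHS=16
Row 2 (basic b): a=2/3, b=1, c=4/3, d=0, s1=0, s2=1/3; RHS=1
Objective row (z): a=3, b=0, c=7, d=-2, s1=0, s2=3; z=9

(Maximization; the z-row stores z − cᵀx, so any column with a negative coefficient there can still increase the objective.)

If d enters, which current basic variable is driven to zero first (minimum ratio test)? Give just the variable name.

Ratios: row 1 (s1): 16/5 = 16/5; row 2 (b): entry 0 ≤ 0, skip.
Minimum ratio 16/5 is in the s1 row, so s1 leaves.

s1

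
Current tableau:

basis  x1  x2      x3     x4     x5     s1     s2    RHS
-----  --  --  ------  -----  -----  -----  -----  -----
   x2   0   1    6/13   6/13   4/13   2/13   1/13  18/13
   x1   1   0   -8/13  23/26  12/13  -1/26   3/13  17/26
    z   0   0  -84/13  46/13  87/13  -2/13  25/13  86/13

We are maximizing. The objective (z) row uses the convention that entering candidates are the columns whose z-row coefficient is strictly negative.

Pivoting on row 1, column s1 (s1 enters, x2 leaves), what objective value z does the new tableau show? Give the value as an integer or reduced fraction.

Minimum ratio for s1: (18/13)/(2/13) = 9.
z changes by −(z-row coeff of s1)·ratio = −(-2/13)·9 = 18/13.
New z = 86/13 + (18/13) = 8.

8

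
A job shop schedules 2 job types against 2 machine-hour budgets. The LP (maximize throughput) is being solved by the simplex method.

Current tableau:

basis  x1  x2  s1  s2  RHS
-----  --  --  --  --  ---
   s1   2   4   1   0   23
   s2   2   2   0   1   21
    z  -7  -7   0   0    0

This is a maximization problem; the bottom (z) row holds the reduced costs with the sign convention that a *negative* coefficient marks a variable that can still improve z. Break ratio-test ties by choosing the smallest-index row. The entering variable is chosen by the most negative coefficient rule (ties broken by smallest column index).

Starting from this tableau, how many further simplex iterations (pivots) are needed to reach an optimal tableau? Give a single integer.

pivot: x1 in, s2 out → z = 147/2
No improving column remains; optimal.

1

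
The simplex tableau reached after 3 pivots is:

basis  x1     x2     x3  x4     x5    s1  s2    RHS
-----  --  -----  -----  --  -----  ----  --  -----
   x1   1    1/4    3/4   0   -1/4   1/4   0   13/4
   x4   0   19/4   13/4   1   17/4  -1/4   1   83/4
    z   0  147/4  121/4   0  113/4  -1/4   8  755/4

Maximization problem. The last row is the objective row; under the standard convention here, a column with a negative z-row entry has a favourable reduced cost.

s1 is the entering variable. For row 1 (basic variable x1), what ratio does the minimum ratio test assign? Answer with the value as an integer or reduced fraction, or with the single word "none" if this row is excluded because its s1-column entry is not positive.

13

Ratio = RHS / (s1 entry) = (13/4) / (1/4) = 13.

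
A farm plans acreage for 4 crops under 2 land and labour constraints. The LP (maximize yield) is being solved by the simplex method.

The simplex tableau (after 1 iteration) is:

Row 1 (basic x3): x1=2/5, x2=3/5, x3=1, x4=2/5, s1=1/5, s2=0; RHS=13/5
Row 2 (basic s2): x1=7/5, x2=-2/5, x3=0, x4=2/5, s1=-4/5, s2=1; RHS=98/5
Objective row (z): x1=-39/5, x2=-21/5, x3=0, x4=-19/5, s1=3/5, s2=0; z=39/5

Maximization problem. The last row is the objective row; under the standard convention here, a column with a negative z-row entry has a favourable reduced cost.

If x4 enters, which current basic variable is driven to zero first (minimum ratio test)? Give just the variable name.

x3

Ratios: row 1 (x3): (13/5)/(2/5) = 13/2; row 2 (s2): (98/5)/(2/5) = 49.
Minimum ratio 13/2 is in the x3 row, so x3 leaves.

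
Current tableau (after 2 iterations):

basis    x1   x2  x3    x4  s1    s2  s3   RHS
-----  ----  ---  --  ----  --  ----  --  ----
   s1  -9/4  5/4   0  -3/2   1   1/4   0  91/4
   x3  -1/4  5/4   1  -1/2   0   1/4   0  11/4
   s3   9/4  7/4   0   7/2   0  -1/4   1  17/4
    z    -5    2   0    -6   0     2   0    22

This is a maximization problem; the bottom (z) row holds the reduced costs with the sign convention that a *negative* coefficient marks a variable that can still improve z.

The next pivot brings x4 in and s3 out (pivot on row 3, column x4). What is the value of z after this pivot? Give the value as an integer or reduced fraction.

205/7

Minimum ratio for x4: (17/4)/(7/2) = 17/14.
z changes by −(z-row coeff of x4)·ratio = −(-6)·(17/14) = 51/7.
New z = 22 + (51/7) = 205/7.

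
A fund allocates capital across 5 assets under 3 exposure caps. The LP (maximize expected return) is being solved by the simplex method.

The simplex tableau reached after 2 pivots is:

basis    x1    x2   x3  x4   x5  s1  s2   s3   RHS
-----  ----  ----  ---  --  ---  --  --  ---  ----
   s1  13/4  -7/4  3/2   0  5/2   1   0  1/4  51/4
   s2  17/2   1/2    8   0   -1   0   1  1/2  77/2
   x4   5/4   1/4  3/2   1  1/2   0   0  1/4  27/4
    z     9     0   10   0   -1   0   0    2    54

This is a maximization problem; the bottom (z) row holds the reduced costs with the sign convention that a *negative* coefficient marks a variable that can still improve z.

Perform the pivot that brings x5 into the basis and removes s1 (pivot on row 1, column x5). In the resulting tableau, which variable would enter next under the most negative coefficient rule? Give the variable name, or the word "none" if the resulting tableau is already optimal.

Pivot element 5/2. New z-row = old z-row − (-1)·(row 1/(5/2)).
Updated z-row coefficients: x1: 103/10, x2: -7/10, x3: 53/5, x4: 0, x5: 0, s1: 2/5, s2: 0, s3: 21/10.
The most negative is -7/10 in column x2, so x2 would enter next.

x2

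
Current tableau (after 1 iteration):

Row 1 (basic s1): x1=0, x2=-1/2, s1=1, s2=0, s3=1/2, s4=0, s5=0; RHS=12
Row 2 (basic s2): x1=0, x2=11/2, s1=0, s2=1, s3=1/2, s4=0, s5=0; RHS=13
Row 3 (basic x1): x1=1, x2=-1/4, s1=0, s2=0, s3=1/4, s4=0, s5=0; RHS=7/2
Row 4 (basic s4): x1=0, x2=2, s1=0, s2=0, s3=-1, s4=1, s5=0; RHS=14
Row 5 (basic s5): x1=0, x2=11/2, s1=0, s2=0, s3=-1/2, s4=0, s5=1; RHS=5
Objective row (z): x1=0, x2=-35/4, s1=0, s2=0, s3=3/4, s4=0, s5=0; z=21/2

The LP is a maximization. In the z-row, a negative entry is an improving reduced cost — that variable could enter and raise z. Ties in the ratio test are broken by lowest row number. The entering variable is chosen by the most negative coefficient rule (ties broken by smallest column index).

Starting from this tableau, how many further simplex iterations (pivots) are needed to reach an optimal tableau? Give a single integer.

2

pivot: x2 in, s5 out → z = 203/11
pivot: s3 in, s2 out → z = 207/11
No improving column remains; optimal.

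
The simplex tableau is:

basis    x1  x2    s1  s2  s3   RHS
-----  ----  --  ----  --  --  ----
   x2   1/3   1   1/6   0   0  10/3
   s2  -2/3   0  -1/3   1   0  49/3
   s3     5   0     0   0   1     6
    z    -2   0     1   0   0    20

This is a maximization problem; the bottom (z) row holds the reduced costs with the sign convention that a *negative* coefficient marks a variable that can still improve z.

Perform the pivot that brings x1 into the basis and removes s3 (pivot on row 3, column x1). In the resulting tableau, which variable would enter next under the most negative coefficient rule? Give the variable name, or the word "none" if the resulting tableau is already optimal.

Pivot element 5. New z-row = old z-row − (-2)·(row 3/5).
Updated z-row coefficients: x1: 0, x2: 0, s1: 1, s2: 0, s3: 2/5.
No coefficient is strictly negative; the tableau after this pivot is optimal.

none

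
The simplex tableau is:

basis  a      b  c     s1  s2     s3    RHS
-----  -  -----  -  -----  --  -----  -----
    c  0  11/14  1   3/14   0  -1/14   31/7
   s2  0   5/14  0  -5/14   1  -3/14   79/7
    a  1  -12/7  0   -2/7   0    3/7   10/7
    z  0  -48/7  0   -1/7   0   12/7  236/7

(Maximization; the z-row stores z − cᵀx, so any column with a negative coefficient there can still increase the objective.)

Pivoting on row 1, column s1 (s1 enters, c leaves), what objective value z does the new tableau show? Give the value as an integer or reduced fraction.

Minimum ratio for s1: (31/7)/(3/14) = 62/3.
z changes by −(z-row coeff of s1)·ratio = −(-1/7)·(62/3) = 62/21.
New z = 236/7 + (62/21) = 110/3.

110/3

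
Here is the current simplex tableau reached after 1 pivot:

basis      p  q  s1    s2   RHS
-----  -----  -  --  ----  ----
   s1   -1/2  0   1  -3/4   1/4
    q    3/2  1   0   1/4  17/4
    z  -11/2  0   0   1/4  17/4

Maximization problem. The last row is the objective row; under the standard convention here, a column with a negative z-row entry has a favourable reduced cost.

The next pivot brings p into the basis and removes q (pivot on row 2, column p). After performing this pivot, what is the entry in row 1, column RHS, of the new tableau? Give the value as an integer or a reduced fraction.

Pivot element is row 2, column p: 3/2.
Normalize row 2: new (row 2, RHS) = (17/4)/(3/2) = 17/6.
row 1 ← row 1 − (-1/2)·(new row 2): 1/4 − (-1/2)·(17/6) = 5/3.

5/3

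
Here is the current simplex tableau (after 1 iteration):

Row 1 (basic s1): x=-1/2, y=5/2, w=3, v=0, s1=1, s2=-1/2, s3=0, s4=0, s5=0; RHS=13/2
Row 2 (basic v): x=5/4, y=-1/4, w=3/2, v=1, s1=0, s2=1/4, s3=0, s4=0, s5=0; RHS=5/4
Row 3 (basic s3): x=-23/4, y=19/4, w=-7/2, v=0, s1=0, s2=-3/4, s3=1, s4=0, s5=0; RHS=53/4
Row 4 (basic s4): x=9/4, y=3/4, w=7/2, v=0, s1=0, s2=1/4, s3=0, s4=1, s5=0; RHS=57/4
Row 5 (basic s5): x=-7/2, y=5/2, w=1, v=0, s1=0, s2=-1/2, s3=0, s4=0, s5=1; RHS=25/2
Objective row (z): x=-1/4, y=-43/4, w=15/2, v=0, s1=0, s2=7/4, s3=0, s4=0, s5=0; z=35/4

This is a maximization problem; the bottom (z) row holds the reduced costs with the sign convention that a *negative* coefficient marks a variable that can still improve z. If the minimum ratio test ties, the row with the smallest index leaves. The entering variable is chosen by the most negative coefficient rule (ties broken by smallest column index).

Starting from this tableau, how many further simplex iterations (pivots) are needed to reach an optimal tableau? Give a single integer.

pivot: y in, s1 out → z = 367/10
pivot: x in, v out → z = 81/2
No improving column remains; optimal.

2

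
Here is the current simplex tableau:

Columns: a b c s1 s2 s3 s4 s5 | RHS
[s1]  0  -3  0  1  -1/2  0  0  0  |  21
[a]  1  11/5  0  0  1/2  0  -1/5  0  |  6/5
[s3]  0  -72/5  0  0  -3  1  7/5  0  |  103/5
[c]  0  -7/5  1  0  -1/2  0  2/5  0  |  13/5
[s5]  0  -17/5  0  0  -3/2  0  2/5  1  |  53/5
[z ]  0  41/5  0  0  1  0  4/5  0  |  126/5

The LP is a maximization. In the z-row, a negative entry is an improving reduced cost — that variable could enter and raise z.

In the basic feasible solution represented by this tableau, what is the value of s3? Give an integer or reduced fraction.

s3 is basic (row 3); its value is the RHS of that row: 103/5.

103/5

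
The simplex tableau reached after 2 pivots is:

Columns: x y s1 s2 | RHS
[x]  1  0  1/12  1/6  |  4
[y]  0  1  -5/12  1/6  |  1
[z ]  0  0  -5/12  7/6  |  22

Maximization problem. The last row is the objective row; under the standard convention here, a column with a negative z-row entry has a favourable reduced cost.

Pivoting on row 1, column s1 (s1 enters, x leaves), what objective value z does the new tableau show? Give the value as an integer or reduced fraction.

42

Minimum ratio for s1: 4/(1/12) = 48.
z changes by −(z-row coeff of s1)·ratio = −(-5/12)·48 = 20.
New z = 22 + 20 = 42.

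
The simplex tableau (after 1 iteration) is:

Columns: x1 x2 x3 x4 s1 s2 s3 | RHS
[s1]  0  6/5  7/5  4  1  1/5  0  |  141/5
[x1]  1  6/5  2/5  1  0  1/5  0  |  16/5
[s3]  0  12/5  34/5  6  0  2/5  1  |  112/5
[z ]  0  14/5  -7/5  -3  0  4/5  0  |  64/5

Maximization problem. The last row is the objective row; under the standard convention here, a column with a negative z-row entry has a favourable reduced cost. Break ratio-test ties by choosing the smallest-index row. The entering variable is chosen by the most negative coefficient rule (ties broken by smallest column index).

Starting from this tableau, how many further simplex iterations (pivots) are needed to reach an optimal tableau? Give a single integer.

pivot: x4 in, x1 out → z = 112/5
pivot: x3 in, s3 out → z = 248/11
No improving column remains; optimal.

2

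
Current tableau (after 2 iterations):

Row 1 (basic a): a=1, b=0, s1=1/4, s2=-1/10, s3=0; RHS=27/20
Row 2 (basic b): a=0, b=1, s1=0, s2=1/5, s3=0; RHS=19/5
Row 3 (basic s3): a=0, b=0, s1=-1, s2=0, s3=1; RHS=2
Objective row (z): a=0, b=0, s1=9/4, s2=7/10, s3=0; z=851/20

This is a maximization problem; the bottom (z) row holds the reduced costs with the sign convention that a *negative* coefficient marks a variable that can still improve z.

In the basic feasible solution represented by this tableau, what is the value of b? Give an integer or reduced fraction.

b is basic (row 2); its value is the RHS of that row: 19/5.

19/5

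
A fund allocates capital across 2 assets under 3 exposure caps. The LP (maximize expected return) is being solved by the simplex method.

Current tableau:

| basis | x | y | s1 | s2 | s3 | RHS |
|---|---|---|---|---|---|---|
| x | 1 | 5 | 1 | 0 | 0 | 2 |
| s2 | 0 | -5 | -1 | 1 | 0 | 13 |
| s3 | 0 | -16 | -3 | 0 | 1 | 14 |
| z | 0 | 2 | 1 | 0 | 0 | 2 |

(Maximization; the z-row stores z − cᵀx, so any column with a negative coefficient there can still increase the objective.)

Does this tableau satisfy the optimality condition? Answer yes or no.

No objective-row coefficient is strictly negative, so no entering variable exists; the tableau is optimal.

yes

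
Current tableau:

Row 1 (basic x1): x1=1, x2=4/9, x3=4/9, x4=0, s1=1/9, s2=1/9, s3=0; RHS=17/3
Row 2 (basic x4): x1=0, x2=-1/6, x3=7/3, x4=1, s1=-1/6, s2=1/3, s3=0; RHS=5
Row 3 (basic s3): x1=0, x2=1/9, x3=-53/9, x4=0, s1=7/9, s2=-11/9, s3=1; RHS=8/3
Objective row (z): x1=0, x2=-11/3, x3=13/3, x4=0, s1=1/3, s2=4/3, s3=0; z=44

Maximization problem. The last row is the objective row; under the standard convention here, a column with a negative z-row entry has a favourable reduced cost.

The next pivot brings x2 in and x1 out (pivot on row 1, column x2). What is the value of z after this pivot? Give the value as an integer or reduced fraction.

363/4

Minimum ratio for x2: (17/3)/(4/9) = 51/4.
z changes by −(z-row coeff of x2)·ratio = −(-11/3)·(51/4) = 187/4.
New z = 44 + (187/4) = 363/4.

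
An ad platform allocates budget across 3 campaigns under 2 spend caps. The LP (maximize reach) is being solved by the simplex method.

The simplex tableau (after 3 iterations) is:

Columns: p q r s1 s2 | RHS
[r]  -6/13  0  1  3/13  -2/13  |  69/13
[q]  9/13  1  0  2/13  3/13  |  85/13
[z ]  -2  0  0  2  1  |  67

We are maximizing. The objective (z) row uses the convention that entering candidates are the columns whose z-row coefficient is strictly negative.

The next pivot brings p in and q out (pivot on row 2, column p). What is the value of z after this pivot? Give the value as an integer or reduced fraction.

Minimum ratio for p: (85/13)/(9/13) = 85/9.
z changes by −(z-row coeff of p)·ratio = −(-2)·(85/9) = 170/9.
New z = 67 + (170/9) = 773/9.

773/9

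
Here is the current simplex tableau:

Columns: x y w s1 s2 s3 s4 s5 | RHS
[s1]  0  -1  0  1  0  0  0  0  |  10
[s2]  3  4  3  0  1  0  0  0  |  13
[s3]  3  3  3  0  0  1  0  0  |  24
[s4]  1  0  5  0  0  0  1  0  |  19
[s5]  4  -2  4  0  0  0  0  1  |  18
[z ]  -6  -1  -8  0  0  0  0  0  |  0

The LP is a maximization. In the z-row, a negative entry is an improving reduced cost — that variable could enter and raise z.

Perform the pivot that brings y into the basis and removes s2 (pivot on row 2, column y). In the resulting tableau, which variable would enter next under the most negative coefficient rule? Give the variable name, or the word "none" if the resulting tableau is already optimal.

w

Pivot element 4. New z-row = old z-row − (-1)·(row 2/4).
Updated z-row coefficients: x: -21/4, y: 0, w: -29/4, s1: 0, s2: 1/4, s3: 0, s4: 0, s5: 0.
The most negative is -29/4 in column w, so w would enter next.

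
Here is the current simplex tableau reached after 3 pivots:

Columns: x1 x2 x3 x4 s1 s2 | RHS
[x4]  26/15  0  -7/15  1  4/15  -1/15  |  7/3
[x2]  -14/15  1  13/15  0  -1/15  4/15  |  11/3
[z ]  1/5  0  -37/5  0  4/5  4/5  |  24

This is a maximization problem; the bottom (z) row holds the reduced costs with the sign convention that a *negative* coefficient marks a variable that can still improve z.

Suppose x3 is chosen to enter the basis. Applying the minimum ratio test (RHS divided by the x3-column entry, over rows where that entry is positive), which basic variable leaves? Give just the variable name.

x2

Ratios: row 1 (x4): entry -7/15 ≤ 0, skip; row 2 (x2): (11/3)/(13/15) = 55/13.
Minimum ratio 55/13 is in the x2 row, so x2 leaves.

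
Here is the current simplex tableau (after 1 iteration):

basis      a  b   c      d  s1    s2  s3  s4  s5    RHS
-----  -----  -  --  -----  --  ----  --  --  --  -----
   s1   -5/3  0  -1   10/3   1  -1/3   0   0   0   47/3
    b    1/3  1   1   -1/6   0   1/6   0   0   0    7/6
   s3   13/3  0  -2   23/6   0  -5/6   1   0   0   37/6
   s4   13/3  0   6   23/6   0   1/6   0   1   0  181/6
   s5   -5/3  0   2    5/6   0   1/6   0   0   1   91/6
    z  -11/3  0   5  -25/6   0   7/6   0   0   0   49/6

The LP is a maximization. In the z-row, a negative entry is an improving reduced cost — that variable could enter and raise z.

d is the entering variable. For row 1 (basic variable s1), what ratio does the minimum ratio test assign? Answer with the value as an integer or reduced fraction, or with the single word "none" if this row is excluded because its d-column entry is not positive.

Ratio = RHS / (d entry) = (47/3) / (10/3) = 47/10.

47/10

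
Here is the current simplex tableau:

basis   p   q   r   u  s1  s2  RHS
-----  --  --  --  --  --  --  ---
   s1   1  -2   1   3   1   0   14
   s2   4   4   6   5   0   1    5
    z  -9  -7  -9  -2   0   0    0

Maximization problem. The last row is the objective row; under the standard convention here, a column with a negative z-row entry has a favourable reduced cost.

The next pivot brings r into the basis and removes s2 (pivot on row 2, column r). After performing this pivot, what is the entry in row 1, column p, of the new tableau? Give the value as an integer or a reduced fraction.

1/3

Pivot element is row 2, column r: 6.
Normalize row 2: new (row 2, p) = 4/6 = 2/3.
row 1 ← row 1 − 1·(new row 2): 1 − 1·(2/3) = 1/3.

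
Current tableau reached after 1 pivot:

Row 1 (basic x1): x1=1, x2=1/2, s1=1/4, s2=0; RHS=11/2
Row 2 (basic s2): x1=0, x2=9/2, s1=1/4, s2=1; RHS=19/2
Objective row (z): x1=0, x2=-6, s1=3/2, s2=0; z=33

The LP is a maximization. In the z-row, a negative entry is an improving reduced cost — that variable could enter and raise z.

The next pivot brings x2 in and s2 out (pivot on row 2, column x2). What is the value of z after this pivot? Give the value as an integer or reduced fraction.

Minimum ratio for x2: (19/2)/(9/2) = 19/9.
z changes by −(z-row coeff of x2)·ratio = −(-6)·(19/9) = 38/3.
New z = 33 + (38/3) = 137/3.

137/3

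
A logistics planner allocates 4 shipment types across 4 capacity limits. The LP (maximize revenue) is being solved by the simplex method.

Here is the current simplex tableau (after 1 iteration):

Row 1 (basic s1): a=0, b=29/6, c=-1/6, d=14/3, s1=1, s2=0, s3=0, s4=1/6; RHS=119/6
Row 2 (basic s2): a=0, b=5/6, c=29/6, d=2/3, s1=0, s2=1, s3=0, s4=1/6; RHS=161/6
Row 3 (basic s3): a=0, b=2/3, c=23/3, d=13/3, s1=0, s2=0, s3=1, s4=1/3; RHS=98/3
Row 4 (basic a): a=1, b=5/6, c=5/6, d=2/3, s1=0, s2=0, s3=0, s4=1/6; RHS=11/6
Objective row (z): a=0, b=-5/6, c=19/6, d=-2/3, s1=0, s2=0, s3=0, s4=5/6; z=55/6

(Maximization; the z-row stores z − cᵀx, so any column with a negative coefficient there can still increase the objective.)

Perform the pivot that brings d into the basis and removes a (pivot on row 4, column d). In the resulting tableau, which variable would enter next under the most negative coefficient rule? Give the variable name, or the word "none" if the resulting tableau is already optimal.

none

Pivot element 2/3. New z-row = old z-row − (-2/3)·(row 4/(2/3)).
Updated z-row coefficients: a: 1, b: 0, c: 4, d: 0, s1: 0, s2: 0, s3: 0, s4: 1.
No coefficient is strictly negative; the tableau after this pivot is optimal.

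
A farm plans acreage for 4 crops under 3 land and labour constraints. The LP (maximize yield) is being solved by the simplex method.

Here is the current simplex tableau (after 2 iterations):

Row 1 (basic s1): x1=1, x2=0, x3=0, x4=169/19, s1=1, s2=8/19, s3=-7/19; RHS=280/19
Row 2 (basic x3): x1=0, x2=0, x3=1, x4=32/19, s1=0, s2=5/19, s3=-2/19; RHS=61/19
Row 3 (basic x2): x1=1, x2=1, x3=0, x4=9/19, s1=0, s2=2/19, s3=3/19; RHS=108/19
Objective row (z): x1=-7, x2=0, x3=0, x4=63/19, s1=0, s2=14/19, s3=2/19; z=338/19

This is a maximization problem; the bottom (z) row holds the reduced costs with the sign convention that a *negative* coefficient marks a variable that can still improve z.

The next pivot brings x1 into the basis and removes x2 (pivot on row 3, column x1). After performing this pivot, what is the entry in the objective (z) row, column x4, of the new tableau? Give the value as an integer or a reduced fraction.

126/19

Pivot element is row 3, column x1: 1.
Normalize row 3: new (row 3, x4) = (9/19)/1 = 9/19.
z-row ← z-row − (-7)·(new row 3): 63/19 − (-7)·(9/19) = 126/19.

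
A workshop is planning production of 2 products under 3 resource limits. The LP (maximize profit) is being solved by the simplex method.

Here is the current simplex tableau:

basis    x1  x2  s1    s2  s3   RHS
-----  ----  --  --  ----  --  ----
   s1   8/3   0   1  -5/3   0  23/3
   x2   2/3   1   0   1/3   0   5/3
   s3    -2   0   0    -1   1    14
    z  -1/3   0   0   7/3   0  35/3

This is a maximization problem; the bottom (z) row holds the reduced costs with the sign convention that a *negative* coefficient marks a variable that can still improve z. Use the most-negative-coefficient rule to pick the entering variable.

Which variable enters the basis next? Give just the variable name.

x1

Objective-row coefficients: x1: -1/3, x2: 0, s1: 0, s2: 7/3, s3: 0.
The most negative is -1/3 in column x1, so x1 enters.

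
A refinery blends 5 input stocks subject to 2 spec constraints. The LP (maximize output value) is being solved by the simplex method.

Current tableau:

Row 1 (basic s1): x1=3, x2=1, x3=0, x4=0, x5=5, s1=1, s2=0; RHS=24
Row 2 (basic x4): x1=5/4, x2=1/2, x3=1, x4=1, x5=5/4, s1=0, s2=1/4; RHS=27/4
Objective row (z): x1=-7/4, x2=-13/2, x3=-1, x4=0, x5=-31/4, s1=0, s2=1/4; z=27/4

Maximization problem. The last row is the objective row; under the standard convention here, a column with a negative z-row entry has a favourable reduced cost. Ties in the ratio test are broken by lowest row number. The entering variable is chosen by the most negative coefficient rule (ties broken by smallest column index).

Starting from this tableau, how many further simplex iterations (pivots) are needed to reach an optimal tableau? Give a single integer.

pivot: x5 in, s1 out → z = 879/20
pivot: x2 in, x4 out → z = 294/5
pivot: s1 in, x5 out → z = 189/2
No improving column remains; optimal.

3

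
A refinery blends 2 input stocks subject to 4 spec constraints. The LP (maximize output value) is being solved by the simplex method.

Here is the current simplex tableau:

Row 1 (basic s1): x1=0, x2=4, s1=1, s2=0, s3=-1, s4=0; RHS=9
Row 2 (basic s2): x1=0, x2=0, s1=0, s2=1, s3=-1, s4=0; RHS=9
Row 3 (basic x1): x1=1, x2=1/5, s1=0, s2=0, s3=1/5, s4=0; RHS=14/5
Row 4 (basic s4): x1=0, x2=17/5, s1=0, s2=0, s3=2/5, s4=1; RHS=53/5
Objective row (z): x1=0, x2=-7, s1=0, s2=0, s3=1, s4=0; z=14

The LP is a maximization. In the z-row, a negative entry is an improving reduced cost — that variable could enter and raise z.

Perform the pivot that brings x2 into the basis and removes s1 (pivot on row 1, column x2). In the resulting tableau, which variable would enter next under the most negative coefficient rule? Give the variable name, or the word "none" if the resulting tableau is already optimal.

s3

Pivot element 4. New z-row = old z-row − (-7)·(row 1/4).
Updated z-row coefficients: x1: 0, x2: 0, s1: 7/4, s2: 0, s3: -3/4, s4: 0.
The most negative is -3/4 in column s3, so s3 would enter next.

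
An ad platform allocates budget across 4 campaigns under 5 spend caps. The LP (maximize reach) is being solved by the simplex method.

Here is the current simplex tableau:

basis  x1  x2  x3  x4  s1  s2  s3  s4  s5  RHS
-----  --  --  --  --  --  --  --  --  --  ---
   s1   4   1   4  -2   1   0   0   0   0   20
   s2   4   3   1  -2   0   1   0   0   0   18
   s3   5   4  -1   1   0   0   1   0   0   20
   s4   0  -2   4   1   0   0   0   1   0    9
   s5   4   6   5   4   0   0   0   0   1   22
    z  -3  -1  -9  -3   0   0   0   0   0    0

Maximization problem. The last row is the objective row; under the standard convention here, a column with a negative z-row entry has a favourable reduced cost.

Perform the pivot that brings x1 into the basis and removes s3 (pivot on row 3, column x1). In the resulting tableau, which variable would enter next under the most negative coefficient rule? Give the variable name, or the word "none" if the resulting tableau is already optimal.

x3

Pivot element 5. New z-row = old z-row − (-3)·(row 3/5).
Updated z-row coefficients: x1: 0, x2: 7/5, x3: -48/5, x4: -12/5, s1: 0, s2: 0, s3: 3/5, s4: 0, s5: 0.
The most negative is -48/5 in column x3, so x3 would enter next.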